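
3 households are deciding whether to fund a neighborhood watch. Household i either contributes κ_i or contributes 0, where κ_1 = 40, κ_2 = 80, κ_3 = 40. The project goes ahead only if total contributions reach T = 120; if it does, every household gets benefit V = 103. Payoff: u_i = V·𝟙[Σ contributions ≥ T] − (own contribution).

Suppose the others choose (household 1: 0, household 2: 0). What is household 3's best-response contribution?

Others' total = 0. Even contributing 40 gives 40 < 120: no benefit either way.
Best response: 0.

0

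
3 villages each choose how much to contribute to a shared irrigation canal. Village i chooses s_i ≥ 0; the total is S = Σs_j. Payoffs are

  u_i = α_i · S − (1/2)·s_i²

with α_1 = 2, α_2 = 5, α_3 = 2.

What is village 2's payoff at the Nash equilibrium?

32.5

Village i's FOC: ∂u_i/∂s_i = α_i − s_i = 0, so s_i* = α_i.
NE contributions = (2, 5, 2); S = 9.
u_2 = α_2·S − ½·(s_2)² = 5·9 − ½·5² = 32.5.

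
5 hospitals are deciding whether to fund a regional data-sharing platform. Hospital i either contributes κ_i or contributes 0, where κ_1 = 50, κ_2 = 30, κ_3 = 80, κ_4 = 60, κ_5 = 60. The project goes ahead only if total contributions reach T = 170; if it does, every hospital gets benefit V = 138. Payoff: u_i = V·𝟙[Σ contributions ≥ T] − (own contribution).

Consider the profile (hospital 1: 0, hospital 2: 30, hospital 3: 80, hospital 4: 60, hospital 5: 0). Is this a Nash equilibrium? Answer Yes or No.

Total = 170 ≥ 170: provided.
Hospital 1 (pledges 0, payoff 138): pledging 50 → total 220, payoff 88. No gain.
Hospital 2 (pledges 30, payoff 108): dropping to 0 → total 140, payoff 0. No gain.
Hospital 3 (pledges 80, payoff 58): dropping to 0 → total 90, payoff 0. No gain.
Hospital 4 (pledges 60, payoff 78): dropping to 0 → total 110, payoff 0. No gain.
Hospital 5 (pledges 0, payoff 138): pledging 60 → total 230, payoff 78. No gain.

Yes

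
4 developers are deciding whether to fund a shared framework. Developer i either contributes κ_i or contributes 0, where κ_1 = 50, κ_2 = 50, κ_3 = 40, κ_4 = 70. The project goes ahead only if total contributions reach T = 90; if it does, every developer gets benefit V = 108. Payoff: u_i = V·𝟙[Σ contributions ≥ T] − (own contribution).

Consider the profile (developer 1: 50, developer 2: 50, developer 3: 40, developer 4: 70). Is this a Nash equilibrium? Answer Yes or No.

No

Total = 210 ≥ 90: provided.
Developer 1 (pledges 50, payoff 58): dropping to 0 → total 160, payoff 108. Profitable deviation.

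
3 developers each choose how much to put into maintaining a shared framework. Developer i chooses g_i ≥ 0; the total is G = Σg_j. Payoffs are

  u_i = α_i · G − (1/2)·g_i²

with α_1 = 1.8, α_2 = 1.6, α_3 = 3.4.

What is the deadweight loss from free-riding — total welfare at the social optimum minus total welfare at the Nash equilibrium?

31.8

Developer i's FOC: ∂u_i/∂g_i = α_i − g_i = 0, so g_i* = α_i.
NE contributions = (1.8, 1.6, 3.4); G = 6.8.
W^NE = (Σα)·G − ½Σα_i² = 6.8² − ½·17.36 = 37.56.
Planner sets g_i = Σα_j = 6.8 for every i, so G^SO = 3·6.8 = 20.4.
W^SO = (Σα)·G^SO − ½·3·(Σα)² = (3/2)·6.8² = 69.36.
Deadweight loss = W^SO − W^NE = 31.8.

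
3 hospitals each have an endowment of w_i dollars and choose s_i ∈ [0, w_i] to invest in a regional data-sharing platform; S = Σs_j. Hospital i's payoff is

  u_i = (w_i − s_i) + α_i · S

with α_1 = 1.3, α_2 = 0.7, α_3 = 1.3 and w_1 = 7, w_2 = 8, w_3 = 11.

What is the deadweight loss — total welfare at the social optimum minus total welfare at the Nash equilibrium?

∂u_i/∂s_i = α_i − 1, so hospital i contributes w_i if α_i > 1, else 0.
α_i > 1 for i ∈ {1, 3}; NE contributions (7, 0, 11), S = 18.
W^NE = Σw_i − S^NE + (Σα_i)·S^NE = 26 + 2.3·18 = 67.4.
Planner: ∂(Σu_j)/∂s_i = Σα_j − 1 = 2.3 > 0, so everyone contributes w_i; S^SO = 26, W^SO = 26 + 2.3·26 = 85.8.
Deadweight loss = 18.4.

18.4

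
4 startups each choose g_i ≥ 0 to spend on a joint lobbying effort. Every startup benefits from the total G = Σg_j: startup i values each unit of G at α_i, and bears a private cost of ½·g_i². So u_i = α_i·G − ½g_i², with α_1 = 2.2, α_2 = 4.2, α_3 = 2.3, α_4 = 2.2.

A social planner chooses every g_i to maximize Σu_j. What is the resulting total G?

Planner FOC: ∂(Σu_j)/∂g_i = (Σα_j) − g_i = 0, so g_i^SO = Σα_j = 10.9 for every i; G^SO = 43.6.

43.6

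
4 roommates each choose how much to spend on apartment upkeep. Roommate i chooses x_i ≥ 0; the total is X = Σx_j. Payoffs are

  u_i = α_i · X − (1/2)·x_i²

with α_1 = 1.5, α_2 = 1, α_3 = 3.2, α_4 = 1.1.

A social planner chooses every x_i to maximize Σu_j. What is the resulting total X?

Planner FOC: ∂(Σu_j)/∂x_i = (Σα_j) − x_i = 0, so x_i^SO = Σα_j = 6.8 for every i; X^SO = 27.2.

27.2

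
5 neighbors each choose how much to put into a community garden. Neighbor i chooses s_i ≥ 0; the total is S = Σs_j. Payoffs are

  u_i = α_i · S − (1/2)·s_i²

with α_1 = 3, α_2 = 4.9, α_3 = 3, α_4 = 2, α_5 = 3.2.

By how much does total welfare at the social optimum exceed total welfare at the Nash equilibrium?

Neighbor i's FOC: ∂u_i/∂s_i = α_i − s_i = 0, so s_i* = α_i.
NE contributions = (3, 4.9, 3, 2, 3.2); S = 16.1.
W^NE = (Σα)·S − ½Σα_i² = 16.1² − ½·56.25 = 231.085.
Planner sets s_i = Σα_j = 16.1 for every i, so S^SO = 5·16.1 = 80.5.
W^SO = (Σα)·S^SO − ½·5·(Σα)² = (5/2)·16.1² = 648.025.
Deadweight loss = W^SO − W^NE = 416.94.

416.94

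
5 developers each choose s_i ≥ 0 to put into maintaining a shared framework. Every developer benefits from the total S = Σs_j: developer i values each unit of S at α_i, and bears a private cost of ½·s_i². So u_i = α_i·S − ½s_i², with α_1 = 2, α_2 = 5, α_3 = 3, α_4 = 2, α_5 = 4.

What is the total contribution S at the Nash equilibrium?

Developer i's FOC: ∂u_i/∂s_i = α_i − s_i = 0, so s_i* = α_i.
NE contributions = (2, 5, 3, 2, 4); S = 16.

16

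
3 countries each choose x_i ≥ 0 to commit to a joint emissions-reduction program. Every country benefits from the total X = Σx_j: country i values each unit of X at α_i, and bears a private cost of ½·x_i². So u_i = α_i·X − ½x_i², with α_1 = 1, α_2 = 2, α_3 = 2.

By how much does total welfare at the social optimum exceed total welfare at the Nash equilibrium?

17

Country i's FOC: ∂u_i/∂x_i = α_i − x_i = 0, so x_i* = α_i.
NE contributions = (1, 2, 2); X = 5.
W^NE = (Σα)·X − ½Σα_i² = 5² − ½·9 = 20.5.
Planner sets x_i = Σα_j = 5 for every i, so X^SO = 3·5 = 15.
W^SO = (Σα)·X^SO − ½·3·(Σα)² = (3/2)·5² = 37.5.
Deadweight loss = W^SO − W^NE = 17.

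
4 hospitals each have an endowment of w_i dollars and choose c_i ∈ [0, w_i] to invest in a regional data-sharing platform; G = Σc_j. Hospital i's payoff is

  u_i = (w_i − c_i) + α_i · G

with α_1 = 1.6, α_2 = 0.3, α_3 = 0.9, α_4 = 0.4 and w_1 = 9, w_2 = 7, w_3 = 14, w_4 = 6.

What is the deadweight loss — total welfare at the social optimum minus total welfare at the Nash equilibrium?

59.4

∂u_i/∂c_i = α_i − 1, so hospital i contributes w_i if α_i > 1, else 0.
α_i > 1 for i ∈ {1}; NE contributions (9, 0, 0, 0), G = 9.
W^NE = Σw_i − G^NE + (Σα_i)·G^NE = 36 + 2.2·9 = 55.8.
Planner: ∂(Σu_j)/∂c_i = Σα_j − 1 = 2.2 > 0, so everyone contributes w_i; G^SO = 36, W^SO = 36 + 2.2·36 = 115.2.
Deadweight loss = 59.4.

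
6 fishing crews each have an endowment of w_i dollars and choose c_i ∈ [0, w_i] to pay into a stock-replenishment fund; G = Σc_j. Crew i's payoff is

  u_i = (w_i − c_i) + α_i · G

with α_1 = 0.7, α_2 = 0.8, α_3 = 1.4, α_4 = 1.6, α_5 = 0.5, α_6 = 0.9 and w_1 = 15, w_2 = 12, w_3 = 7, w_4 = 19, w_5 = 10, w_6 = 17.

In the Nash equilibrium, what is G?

26

∂u_i/∂c_i = α_i − 1, so crew i contributes w_i if α_i > 1, else 0.
α_i > 1 for i ∈ {3, 4}; NE contributions (0, 0, 7, 19, 0, 0), G = 26.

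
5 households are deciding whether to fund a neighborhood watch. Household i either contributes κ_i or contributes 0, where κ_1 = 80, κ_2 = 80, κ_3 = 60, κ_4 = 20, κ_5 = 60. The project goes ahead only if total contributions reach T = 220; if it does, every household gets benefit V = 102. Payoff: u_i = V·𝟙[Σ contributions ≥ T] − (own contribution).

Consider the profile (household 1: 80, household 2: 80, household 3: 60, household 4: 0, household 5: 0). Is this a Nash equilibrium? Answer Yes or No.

Total = 220 ≥ 220: provided.
Household 1 (pledges 80, payoff 22): dropping to 0 → total 140, payoff 0. No gain.
Household 2 (pledges 80, payoff 22): dropping to 0 → total 140, payoff 0. No gain.
Household 3 (pledges 60, payoff 42): dropping to 0 → total 160, payoff 0. No gain.
Household 4 (pledges 0, payoff 102): pledging 20 → total 240, payoff 82. No gain.
Household 5 (pledges 0, payoff 102): pledging 60 → total 280, payoff 42. No gain.

Yes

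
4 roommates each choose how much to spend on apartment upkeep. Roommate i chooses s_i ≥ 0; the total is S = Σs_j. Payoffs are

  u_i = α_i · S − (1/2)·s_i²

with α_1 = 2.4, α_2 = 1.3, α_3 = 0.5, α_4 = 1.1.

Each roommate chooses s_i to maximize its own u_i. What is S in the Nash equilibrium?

Roommate i's FOC: ∂u_i/∂s_i = α_i − s_i = 0, so s_i* = α_i.
NE contributions = (2.4, 1.3, 0.5, 1.1); S = 5.3.

5.3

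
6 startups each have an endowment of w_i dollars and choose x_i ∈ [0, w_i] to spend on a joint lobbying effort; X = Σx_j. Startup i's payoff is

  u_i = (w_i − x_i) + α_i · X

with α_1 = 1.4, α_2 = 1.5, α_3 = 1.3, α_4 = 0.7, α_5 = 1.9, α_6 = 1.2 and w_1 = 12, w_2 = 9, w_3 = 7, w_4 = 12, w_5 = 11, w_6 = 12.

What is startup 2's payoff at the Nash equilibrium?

∂u_i/∂x_i = α_i − 1, so startup i contributes w_i if α_i > 1, else 0.
α_i > 1 for i ∈ {1, 2, 3, 5, 6}; NE contributions (12, 9, 7, 0, 11, 12), X = 51.
u_2 = (9 − 9) + 1.5·51 = 76.5.

76.5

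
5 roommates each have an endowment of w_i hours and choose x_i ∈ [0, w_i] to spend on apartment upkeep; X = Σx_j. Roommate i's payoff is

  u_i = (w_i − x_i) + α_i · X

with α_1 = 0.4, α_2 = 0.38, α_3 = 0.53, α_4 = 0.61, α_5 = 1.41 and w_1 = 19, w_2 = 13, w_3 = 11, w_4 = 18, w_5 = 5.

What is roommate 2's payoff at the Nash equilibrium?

∂u_i/∂x_i = α_i − 1, so roommate i contributes w_i if α_i > 1, else 0.
α_i > 1 for i ∈ {5}; NE contributions (0, 0, 0, 0, 5), X = 5.
u_2 = (13 − 0) + 0.38·5 = 14.9.

14.9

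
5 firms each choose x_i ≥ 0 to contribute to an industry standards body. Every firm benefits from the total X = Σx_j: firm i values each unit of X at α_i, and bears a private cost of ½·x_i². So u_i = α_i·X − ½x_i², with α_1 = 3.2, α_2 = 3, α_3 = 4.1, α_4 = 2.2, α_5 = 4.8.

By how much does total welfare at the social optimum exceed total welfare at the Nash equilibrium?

480.9

Firm i's FOC: ∂u_i/∂x_i = α_i − x_i = 0, so x_i* = α_i.
NE contributions = (3.2, 3, 4.1, 2.2, 4.8); X = 17.3.
W^NE = (Σα)·X − ½Σα_i² = 17.3² − ½·63.93 = 267.325.
Planner sets x_i = Σα_j = 17.3 for every i, so X^SO = 5·17.3 = 86.5.
W^SO = (Σα)·X^SO − ½·5·(Σα)² = (5/2)·17.3² = 748.225.
Deadweight loss = W^SO − W^NE = 480.9.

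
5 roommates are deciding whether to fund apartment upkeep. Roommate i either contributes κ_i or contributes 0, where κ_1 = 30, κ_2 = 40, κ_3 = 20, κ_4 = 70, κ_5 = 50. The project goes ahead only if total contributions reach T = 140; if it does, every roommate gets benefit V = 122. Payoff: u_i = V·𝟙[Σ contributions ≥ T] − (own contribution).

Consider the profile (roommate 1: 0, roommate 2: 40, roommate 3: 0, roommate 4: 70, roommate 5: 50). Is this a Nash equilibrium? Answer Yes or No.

Total = 160 ≥ 140: provided.
Roommate 1 (pledges 0, payoff 122): pledging 30 → total 190, payoff 92. No gain.
Roommate 2 (pledges 40, payoff 82): dropping to 0 → total 120, payoff 0. No gain.
Roommate 3 (pledges 0, payoff 122): pledging 20 → total 180, payoff 102. No gain.
Roommate 4 (pledges 70, payoff 52): dropping to 0 → total 90, payoff 0. No gain.
Roommate 5 (pledges 50, payoff 72): dropping to 0 → total 110, payoff 0. No gain.

Yes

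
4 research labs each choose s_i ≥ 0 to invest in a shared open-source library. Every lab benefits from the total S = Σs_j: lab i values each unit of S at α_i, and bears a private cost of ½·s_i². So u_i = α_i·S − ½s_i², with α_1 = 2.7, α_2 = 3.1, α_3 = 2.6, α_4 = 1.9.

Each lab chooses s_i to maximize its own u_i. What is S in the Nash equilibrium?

Lab i's FOC: ∂u_i/∂s_i = α_i − s_i = 0, so s_i* = α_i.
NE contributions = (2.7, 3.1, 2.6, 1.9); S = 10.3.

10.3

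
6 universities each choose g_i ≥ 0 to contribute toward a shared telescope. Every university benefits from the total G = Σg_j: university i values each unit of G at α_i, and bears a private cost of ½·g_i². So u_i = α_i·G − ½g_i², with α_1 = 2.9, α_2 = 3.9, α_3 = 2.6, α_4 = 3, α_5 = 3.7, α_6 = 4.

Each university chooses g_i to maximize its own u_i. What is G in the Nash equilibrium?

20.1

University i's FOC: ∂u_i/∂g_i = α_i − g_i = 0, so g_i* = α_i.
NE contributions = (2.9, 3.9, 2.6, 3, 3.7, 4); G = 20.1.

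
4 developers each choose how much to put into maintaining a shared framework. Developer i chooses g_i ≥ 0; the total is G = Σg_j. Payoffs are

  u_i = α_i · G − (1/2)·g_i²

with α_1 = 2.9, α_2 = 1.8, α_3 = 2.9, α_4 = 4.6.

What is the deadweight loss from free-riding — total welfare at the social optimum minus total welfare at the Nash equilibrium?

169.45

Developer i's FOC: ∂u_i/∂g_i = α_i − g_i = 0, so g_i* = α_i.
NE contributions = (2.9, 1.8, 2.9, 4.6); G = 12.2.
W^NE = (Σα)·G − ½Σα_i² = 12.2² − ½·41.22 = 128.23.
Planner sets g_i = Σα_j = 12.2 for every i, so G^SO = 4·12.2 = 48.8.
W^SO = (Σα)·G^SO − ½·4·(Σα)² = (4/2)·12.2² = 297.68.
Deadweight loss = W^SO − W^NE = 169.45.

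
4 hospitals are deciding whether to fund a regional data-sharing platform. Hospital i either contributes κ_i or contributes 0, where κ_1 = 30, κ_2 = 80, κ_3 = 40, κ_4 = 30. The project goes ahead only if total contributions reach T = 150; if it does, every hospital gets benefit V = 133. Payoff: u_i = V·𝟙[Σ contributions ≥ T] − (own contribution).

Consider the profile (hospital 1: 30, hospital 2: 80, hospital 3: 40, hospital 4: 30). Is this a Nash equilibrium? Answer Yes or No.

Total = 180 ≥ 150: provided.
Hospital 1 (pledges 30, payoff 103): dropping to 0 → total 150, payoff 133. Profitable deviation.

No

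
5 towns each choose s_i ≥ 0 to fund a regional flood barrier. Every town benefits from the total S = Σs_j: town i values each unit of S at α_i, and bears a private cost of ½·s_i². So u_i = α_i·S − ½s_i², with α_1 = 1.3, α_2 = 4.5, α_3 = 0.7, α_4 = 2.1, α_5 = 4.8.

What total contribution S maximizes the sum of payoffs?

67

Planner FOC: ∂(Σu_j)/∂s_i = (Σα_j) − s_i = 0, so s_i^SO = Σα_j = 13.4 for every i; S^SO = 67.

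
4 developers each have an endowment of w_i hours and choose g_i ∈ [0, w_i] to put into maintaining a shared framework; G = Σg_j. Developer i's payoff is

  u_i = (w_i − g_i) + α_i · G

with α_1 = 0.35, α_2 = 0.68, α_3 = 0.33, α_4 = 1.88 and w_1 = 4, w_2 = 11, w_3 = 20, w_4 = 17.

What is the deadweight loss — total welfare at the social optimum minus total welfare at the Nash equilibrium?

∂u_i/∂g_i = α_i − 1, so developer i contributes w_i if α_i > 1, else 0.
α_i > 1 for i ∈ {4}; NE contributions (0, 0, 0, 17), G = 17.
W^NE = Σw_i − G^NE + (Σα_i)·G^NE = 52 + 2.24·17 = 90.08.
Planner: ∂(Σu_j)/∂g_i = Σα_j − 1 = 2.24 > 0, so everyone contributes w_i; G^SO = 52, W^SO = 52 + 2.24·52 = 168.48.
Deadweight loss = 78.4.

78.4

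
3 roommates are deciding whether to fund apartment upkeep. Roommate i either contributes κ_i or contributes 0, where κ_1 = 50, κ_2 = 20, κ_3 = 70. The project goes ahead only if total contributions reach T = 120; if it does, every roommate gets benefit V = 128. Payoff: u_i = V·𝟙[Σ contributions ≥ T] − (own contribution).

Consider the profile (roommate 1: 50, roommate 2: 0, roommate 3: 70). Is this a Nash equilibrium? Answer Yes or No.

Total = 120 ≥ 120: provided.
Roommate 1 (pledges 50, payoff 78): dropping to 0 → total 70, payoff 0. No gain.
Roommate 2 (pledges 0, payoff 128): pledging 20 → total 140, payoff 108. No gain.
Roommate 3 (pledges 70, payoff 58): dropping to 0 → total 50, payoff 0. No gain.

Yes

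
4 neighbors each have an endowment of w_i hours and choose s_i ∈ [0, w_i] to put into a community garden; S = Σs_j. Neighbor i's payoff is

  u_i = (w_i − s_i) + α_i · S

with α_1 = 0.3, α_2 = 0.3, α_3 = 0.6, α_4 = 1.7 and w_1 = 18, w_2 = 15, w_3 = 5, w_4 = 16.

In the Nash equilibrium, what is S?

∂u_i/∂s_i = α_i − 1, so neighbor i contributes w_i if α_i > 1, else 0.
α_i > 1 for i ∈ {4}; NE contributions (0, 0, 0, 16), S = 16.

16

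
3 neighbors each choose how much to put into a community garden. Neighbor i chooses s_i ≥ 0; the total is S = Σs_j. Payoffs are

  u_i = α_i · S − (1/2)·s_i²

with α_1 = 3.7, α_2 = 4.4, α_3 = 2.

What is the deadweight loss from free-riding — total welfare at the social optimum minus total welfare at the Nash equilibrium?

Neighbor i's FOC: ∂u_i/∂s_i = α_i − s_i = 0, so s_i* = α_i.
NE contributions = (3.7, 4.4, 2); S = 10.1.
W^NE = (Σα)·S − ½Σα_i² = 10.1² − ½·37.05 = 83.485.
Planner sets s_i = Σα_j = 10.1 for every i, so S^SO = 3·10.1 = 30.3.
W^SO = (Σα)·S^SO − ½·3·(Σα)² = (3/2)·10.1² = 153.015.
Deadweight loss = W^SO − W^NE = 69.53.

69.53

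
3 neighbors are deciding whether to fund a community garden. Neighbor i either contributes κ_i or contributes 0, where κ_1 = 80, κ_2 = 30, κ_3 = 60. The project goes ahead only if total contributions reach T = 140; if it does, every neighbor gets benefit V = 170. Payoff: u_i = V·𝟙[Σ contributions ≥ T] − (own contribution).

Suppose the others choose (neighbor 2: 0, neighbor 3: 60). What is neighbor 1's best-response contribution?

80

Others' total = 60. Contributing 80 brings total to 140 ≥ 140: gain V − κ_1 = 90.
Best response: 80.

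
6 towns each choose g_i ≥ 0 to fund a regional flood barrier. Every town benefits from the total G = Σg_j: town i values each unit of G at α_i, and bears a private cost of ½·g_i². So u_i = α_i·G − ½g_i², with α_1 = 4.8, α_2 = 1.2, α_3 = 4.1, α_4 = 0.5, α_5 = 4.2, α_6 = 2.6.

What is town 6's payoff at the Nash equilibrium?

Town i's FOC: ∂u_i/∂g_i = α_i − g_i = 0, so g_i* = α_i.
NE contributions = (4.8, 1.2, 4.1, 0.5, 4.2, 2.6); G = 17.4.
u_6 = α_6·G − ½·(g_6)² = 2.6·17.4 − ½·2.6² = 41.86.

41.86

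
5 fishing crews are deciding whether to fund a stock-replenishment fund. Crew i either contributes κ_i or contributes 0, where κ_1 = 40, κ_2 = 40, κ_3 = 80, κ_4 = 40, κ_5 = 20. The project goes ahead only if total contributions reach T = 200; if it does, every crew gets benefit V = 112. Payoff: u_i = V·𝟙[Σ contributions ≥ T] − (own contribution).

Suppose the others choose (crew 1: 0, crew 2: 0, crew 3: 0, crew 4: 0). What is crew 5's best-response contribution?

0

Others' total = 0. Even contributing 20 gives 20 < 200: no benefit either way.
Best response: 0.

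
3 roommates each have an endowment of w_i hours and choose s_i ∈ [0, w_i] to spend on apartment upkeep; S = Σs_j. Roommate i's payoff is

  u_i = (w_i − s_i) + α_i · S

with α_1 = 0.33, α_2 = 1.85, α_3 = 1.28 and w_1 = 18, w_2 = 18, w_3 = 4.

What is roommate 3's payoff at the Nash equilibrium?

28.16

∂u_i/∂s_i = α_i − 1, so roommate i contributes w_i if α_i > 1, else 0.
α_i > 1 for i ∈ {2, 3}; NE contributions (0, 18, 4), S = 22.
u_3 = (4 − 4) + 1.28·22 = 28.16.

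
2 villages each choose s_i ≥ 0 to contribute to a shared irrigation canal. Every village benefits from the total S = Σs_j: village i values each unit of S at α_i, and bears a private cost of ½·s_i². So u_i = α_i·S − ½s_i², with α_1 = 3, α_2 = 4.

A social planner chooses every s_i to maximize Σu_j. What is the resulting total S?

14

Planner FOC: ∂(Σu_j)/∂s_i = (Σα_j) − s_i = 0, so s_i^SO = Σα_j = 7 for every i; S^SO = 14.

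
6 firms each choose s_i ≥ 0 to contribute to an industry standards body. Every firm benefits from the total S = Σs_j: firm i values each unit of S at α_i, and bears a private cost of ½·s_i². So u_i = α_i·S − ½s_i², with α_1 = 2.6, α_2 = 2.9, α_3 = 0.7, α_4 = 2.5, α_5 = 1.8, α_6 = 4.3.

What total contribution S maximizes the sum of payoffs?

Planner FOC: ∂(Σu_j)/∂s_i = (Σα_j) − s_i = 0, so s_i^SO = Σα_j = 14.8 for every i; S^SO = 88.8.

88.8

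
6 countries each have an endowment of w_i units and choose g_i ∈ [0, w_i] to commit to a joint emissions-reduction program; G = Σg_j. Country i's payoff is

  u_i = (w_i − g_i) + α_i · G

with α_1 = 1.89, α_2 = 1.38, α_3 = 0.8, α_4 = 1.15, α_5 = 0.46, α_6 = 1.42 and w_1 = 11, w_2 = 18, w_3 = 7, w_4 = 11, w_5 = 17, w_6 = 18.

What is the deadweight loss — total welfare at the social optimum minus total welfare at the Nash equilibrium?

∂u_i/∂g_i = α_i − 1, so country i contributes w_i if α_i > 1, else 0.
α_i > 1 for i ∈ {1, 2, 4, 6}; NE contributions (11, 18, 0, 11, 0, 18), G = 58.
W^NE = Σw_i − G^NE + (Σα_i)·G^NE = 82 + 6.1·58 = 435.8.
Planner: ∂(Σu_j)/∂g_i = Σα_j − 1 = 6.1 > 0, so everyone contributes w_i; G^SO = 82, W^SO = 82 + 6.1·82 = 582.2.
Deadweight loss = 146.4.

146.4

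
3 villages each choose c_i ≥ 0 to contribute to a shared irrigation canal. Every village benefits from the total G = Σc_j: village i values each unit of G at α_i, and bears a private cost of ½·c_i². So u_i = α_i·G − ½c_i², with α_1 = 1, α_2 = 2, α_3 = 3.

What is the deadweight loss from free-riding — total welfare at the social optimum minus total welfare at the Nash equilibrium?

25

Village i's FOC: ∂u_i/∂c_i = α_i − c_i = 0, so c_i* = α_i.
NE contributions = (1, 2, 3); G = 6.
W^NE = (Σα)·G − ½Σα_i² = 6² − ½·14 = 29.
Planner sets c_i = Σα_j = 6 for every i, so G^SO = 3·6 = 18.
W^SO = (Σα)·G^SO − ½·3·(Σα)² = (3/2)·6² = 54.
Deadweight loss = W^SO − W^NE = 25.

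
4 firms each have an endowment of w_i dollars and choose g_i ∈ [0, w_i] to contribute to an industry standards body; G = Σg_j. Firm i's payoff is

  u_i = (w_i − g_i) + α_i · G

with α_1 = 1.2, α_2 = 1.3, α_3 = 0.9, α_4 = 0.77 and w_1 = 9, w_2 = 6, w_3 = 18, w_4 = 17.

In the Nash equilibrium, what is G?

∂u_i/∂g_i = α_i − 1, so firm i contributes w_i if α_i > 1, else 0.
α_i > 1 for i ∈ {1, 2}; NE contributions (9, 6, 0, 0), G = 15.

15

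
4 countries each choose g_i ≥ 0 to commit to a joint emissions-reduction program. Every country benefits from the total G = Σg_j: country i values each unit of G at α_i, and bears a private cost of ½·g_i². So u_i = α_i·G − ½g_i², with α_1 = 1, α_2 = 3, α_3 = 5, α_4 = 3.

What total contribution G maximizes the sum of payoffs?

Planner FOC: ∂(Σu_j)/∂g_i = (Σα_j) − g_i = 0, so g_i^SO = Σα_j = 12 for every i; G^SO = 48.

48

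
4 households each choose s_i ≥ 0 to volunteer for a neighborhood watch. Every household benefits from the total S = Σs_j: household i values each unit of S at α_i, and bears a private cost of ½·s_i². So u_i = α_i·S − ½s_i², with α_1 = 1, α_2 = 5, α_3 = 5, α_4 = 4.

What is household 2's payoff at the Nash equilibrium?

Household i's FOC: ∂u_i/∂s_i = α_i − s_i = 0, so s_i* = α_i.
NE contributions = (1, 5, 5, 4); S = 15.
u_2 = α_2·S − ½·(s_2)² = 5·15 − ½·5² = 62.5.

62.5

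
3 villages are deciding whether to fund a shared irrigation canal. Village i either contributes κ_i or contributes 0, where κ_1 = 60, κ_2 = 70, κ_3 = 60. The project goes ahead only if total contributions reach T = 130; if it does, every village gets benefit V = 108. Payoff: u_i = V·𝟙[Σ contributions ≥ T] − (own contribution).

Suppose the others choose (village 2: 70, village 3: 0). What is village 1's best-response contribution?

60

Others' total = 70. Contributing 60 brings total to 130 ≥ 130: gain V − κ_1 = 48.
Best response: 60.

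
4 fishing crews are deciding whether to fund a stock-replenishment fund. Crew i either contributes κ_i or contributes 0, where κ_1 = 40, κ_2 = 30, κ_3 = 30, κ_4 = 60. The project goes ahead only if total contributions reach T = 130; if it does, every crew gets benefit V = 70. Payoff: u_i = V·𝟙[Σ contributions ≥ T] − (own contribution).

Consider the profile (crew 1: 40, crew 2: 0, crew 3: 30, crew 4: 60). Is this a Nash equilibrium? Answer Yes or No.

Total = 130 ≥ 130: provided.
Crew 1 (pledges 40, payoff 30): dropping to 0 → total 90, payoff 0. No gain.
Crew 2 (pledges 0, payoff 70): pledging 30 → total 160, payoff 40. No gain.
Crew 3 (pledges 30, payoff 40): dropping to 0 → total 100, payoff 0. No gain.
Crew 4 (pledges 60, payoff 10): dropping to 0 → total 70, payoff 0. No gain.

Yes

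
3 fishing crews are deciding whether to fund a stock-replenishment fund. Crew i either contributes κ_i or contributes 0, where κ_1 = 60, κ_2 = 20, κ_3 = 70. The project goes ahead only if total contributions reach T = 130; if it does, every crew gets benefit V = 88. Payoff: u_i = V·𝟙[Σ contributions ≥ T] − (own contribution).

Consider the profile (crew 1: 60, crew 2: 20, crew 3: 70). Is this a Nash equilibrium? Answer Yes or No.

No

Total = 150 ≥ 130: provided.
Crew 1 (pledges 60, payoff 28): dropping to 0 → total 90, payoff 0. No gain.
Crew 2 (pledges 20, payoff 68): dropping to 0 → total 130, payoff 88. Profitable deviation.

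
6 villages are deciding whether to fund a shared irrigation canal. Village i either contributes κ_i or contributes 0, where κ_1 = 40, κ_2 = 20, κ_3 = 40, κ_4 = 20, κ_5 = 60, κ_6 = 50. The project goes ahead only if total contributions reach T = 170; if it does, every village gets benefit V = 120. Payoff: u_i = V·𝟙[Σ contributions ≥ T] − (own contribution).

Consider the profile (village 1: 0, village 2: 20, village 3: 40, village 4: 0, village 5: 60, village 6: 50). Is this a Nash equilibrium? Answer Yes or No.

Yes

Total = 170 ≥ 170: provided.
Village 1 (pledges 0, payoff 120): pledging 40 → total 210, payoff 80. No gain.
Village 2 (pledges 20, payoff 100): dropping to 0 → total 150, payoff 0. No gain.
Village 3 (pledges 40, payoff 80): dropping to 0 → total 130, payoff 0. No gain.
Village 4 (pledges 0, payoff 120): pledging 20 → total 190, payoff 100. No gain.
Village 5 (pledges 60, payoff 60): dropping to 0 → total 110, payoff 0. No gain.
Village 6 (pledges 50, payoff 70): dropping to 0 → total 120, payoff 0. No gain.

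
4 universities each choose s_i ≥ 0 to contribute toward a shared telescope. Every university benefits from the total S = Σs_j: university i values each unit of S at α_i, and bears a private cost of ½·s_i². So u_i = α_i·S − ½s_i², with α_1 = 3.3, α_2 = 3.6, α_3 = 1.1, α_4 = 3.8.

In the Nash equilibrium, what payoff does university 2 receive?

36

University i's FOC: ∂u_i/∂s_i = α_i − s_i = 0, so s_i* = α_i.
NE contributions = (3.3, 3.6, 1.1, 3.8); S = 11.8.
u_2 = α_2·S − ½·(s_2)² = 3.6·11.8 − ½·3.6² = 36.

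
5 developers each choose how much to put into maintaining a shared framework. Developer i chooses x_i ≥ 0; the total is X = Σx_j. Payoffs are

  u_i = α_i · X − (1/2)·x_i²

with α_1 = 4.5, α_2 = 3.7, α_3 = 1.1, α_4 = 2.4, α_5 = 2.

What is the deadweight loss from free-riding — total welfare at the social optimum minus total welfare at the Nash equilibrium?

303.99

Developer i's FOC: ∂u_i/∂x_i = α_i − x_i = 0, so x_i* = α_i.
NE contributions = (4.5, 3.7, 1.1, 2.4, 2); X = 13.7.
W^NE = (Σα)·X − ½Σα_i² = 13.7² − ½·44.91 = 165.235.
Planner sets x_i = Σα_j = 13.7 for every i, so X^SO = 5·13.7 = 68.5.
W^SO = (Σα)·X^SO − ½·5·(Σα)² = (5/2)·13.7² = 469.225.
Deadweight loss = W^SO − W^NE = 303.99.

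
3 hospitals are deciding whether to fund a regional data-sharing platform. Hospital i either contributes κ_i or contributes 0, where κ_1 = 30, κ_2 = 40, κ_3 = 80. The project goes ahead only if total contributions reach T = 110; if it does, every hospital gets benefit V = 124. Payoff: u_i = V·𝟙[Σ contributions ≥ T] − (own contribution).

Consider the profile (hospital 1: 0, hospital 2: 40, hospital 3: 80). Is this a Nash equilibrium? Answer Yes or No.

Yes

Total = 120 ≥ 110: provided.
Hospital 1 (pledges 0, payoff 124): pledging 30 → total 150, payoff 94. No gain.
Hospital 2 (pledges 40, payoff 84): dropping to 0 → total 80, payoff 0. No gain.
Hospital 3 (pledges 80, payoff 44): dropping to 0 → total 40, payoff 0. No gain.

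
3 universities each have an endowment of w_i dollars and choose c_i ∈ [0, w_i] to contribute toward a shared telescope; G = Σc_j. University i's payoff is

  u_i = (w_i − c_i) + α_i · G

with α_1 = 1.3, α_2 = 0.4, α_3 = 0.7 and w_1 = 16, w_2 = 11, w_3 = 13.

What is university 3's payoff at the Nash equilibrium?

∂u_i/∂c_i = α_i − 1, so university i contributes w_i if α_i > 1, else 0.
α_i > 1 for i ∈ {1}; NE contributions (16, 0, 0), G = 16.
u_3 = (13 − 0) + 0.7·16 = 24.2.

24.2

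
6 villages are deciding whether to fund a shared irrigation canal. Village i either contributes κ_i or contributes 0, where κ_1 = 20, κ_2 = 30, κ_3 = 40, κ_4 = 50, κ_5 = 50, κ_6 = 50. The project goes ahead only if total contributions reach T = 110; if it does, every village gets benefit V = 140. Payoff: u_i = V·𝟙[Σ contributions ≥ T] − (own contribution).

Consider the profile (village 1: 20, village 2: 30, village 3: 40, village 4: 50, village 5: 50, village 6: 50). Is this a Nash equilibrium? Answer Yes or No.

No

Total = 240 ≥ 110: provided.
Village 1 (pledges 20, payoff 120): dropping to 0 → total 220, payoff 140. Profitable deviation.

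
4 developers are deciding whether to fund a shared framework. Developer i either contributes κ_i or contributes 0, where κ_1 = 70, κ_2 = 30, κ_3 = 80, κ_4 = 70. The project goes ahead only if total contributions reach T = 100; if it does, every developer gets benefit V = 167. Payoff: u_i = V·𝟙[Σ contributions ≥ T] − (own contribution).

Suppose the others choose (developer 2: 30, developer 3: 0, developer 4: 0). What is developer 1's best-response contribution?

Others' total = 30. Contributing 70 brings total to 100 ≥ 100: gain V − κ_1 = 97.
Best response: 70.

70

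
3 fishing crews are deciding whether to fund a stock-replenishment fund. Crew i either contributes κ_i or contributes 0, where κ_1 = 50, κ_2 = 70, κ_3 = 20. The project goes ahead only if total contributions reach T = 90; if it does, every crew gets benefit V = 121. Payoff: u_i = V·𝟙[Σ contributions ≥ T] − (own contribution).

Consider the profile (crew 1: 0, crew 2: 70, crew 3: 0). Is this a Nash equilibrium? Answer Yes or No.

No

Total = 70 < 90: not provided.
Crew 1 (pledges 0, payoff 0): pledging 50 → total 120, payoff 71. Profitable deviation.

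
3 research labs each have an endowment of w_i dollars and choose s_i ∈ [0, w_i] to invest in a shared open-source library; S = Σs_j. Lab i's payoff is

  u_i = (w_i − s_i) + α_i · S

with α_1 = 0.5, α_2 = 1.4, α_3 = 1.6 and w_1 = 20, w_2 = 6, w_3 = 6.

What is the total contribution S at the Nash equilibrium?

12

∂u_i/∂s_i = α_i − 1, so lab i contributes w_i if α_i > 1, else 0.
α_i > 1 for i ∈ {2, 3}; NE contributions (0, 6, 6), S = 12.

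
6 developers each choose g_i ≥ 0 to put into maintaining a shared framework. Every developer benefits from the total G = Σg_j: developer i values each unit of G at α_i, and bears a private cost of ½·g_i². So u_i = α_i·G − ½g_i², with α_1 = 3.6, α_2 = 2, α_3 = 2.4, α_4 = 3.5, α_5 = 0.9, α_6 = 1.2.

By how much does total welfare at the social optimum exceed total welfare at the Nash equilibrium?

388.53

Developer i's FOC: ∂u_i/∂g_i = α_i − g_i = 0, so g_i* = α_i.
NE contributions = (3.6, 2, 2.4, 3.5, 0.9, 1.2); G = 13.6.
W^NE = (Σα)·G − ½Σα_i² = 13.6² − ½·37.22 = 166.35.
Planner sets g_i = Σα_j = 13.6 for every i, so G^SO = 6·13.6 = 81.6.
W^SO = (Σα)·G^SO − ½·6·(Σα)² = (6/2)·13.6² = 554.88.
Deadweight loss = W^SO − W^NE = 388.53.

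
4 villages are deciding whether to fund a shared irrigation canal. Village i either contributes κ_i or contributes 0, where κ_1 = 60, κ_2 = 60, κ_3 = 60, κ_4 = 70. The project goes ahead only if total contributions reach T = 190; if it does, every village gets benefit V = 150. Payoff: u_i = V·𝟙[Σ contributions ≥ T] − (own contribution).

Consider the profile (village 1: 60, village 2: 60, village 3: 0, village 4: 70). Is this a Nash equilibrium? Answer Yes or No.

Yes

Total = 190 ≥ 190: provided.
Village 1 (pledges 60, payoff 90): dropping to 0 → total 130, payoff 0. No gain.
Village 2 (pledges 60, payoff 90): dropping to 0 → total 130, payoff 0. No gain.
Village 3 (pledges 0, payoff 150): pledging 60 → total 250, payoff 90. No gain.
Village 4 (pledges 70, payoff 80): dropping to 0 → total 120, payoff 0. No gain.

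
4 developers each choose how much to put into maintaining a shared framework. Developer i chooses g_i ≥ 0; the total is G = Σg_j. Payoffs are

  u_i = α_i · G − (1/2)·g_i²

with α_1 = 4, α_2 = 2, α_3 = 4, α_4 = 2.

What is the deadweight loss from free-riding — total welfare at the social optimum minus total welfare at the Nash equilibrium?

164

Developer i's FOC: ∂u_i/∂g_i = α_i − g_i = 0, so g_i* = α_i.
NE contributions = (4, 2, 4, 2); G = 12.
W^NE = (Σα)·G − ½Σα_i² = 12² − ½·40 = 124.
Planner sets g_i = Σα_j = 12 for every i, so G^SO = 4·12 = 48.
W^SO = (Σα)·G^SO − ½·4·(Σα)² = (4/2)·12² = 288.
Deadweight loss = W^SO − W^NE = 164.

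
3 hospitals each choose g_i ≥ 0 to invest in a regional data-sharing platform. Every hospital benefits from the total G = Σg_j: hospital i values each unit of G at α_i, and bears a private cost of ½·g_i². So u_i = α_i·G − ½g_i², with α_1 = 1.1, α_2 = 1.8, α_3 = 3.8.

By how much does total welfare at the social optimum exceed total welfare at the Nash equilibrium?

Hospital i's FOC: ∂u_i/∂g_i = α_i − g_i = 0, so g_i* = α_i.
NE contributions = (1.1, 1.8, 3.8); G = 6.7.
W^NE = (Σα)·G − ½Σα_i² = 6.7² − ½·18.89 = 35.445.
Planner sets g_i = Σα_j = 6.7 for every i, so G^SO = 3·6.7 = 20.1.
W^SO = (Σα)·G^SO − ½·3·(Σα)² = (3/2)·6.7² = 67.335.
Deadweight loss = W^SO − W^NE = 31.89.

31.89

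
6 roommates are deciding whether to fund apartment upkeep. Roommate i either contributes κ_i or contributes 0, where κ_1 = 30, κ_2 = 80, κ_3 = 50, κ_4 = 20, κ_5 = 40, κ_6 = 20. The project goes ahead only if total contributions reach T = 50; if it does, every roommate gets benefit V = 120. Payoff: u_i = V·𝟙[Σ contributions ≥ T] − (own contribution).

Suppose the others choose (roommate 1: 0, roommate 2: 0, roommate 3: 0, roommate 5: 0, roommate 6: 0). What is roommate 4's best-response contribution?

0

Others' total = 0. Even contributing 20 gives 20 < 50: no benefit either way.
Best response: 0.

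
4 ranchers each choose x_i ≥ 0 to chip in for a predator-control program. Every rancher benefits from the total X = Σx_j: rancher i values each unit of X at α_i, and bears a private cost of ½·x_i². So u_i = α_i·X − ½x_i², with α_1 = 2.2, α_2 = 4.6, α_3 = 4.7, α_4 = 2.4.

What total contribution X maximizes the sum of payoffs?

Planner FOC: ∂(Σu_j)/∂x_i = (Σα_j) − x_i = 0, so x_i^SO = Σα_j = 13.9 for every i; X^SO = 55.6.

55.6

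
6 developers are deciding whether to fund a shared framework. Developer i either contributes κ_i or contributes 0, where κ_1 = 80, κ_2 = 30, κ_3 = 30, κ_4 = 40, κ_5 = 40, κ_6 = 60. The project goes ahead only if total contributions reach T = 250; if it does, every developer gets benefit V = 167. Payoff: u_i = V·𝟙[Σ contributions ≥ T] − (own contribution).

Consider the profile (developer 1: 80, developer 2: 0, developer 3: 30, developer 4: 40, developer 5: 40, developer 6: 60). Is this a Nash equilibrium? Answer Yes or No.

Yes

Total = 250 ≥ 250: provided.
Developer 1 (pledges 80, payoff 87): dropping to 0 → total 170, payoff 0. No gain.
Developer 2 (pledges 0, payoff 167): pledging 30 → total 280, payoff 137. No gain.
Developer 3 (pledges 30, payoff 137): dropping to 0 → total 220, payoff 0. No gain.
Developer 4 (pledges 40, payoff 127): dropping to 0 → total 210, payoff 0. No gain.
Developer 5 (pledges 40, payoff 127): dropping to 0 → total 210, payoff 0. No gain.
Developer 6 (pledges 60, payoff 107): dropping to 0 → total 190, payoff 0. No gain.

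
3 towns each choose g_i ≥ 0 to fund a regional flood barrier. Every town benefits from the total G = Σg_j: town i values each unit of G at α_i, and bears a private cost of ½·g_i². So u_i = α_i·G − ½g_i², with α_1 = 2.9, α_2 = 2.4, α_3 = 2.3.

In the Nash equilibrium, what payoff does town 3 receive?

14.835

Town i's FOC: ∂u_i/∂g_i = α_i − g_i = 0, so g_i* = α_i.
NE contributions = (2.9, 2.4, 2.3); G = 7.6.
u_3 = α_3·G − ½·(g_3)² = 2.3·7.6 − ½·2.3² = 14.835.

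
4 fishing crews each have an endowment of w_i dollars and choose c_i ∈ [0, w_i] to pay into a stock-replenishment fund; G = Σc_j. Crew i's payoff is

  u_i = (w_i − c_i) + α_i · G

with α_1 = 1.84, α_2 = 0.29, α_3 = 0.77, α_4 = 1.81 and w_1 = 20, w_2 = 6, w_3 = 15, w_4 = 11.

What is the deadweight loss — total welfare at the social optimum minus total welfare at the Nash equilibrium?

∂u_i/∂c_i = α_i − 1, so crew i contributes w_i if α_i > 1, else 0.
α_i > 1 for i ∈ {1, 4}; NE contributions (20, 0, 0, 11), G = 31.
W^NE = Σw_i − G^NE + (Σα_i)·G^NE = 52 + 3.71·31 = 167.01.
Planner: ∂(Σu_j)/∂c_i = Σα_j − 1 = 3.71 > 0, so everyone contributes w_i; G^SO = 52, W^SO = 52 + 3.71·52 = 244.92.
Deadweight loss = 77.91.

77.91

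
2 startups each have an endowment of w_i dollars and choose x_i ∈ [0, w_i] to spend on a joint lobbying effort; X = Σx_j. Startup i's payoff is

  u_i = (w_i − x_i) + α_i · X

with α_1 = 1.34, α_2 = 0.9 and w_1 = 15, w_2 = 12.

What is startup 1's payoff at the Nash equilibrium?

∂u_i/∂x_i = α_i − 1, so startup i contributes w_i if α_i > 1, else 0.
α_i > 1 for i ∈ {1}; NE contributions (15, 0), X = 15.
u_1 = (15 − 15) + 1.34·15 = 20.1.

20.1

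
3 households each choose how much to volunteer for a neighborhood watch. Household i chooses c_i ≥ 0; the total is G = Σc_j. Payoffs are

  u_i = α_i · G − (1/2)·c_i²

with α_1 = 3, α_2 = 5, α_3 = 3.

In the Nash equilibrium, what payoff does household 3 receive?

28.5

Household i's FOC: ∂u_i/∂c_i = α_i − c_i = 0, so c_i* = α_i.
NE contributions = (3, 5, 3); G = 11.
u_3 = α_3·G − ½·(c_3)² = 3·11 − ½·3² = 28.5.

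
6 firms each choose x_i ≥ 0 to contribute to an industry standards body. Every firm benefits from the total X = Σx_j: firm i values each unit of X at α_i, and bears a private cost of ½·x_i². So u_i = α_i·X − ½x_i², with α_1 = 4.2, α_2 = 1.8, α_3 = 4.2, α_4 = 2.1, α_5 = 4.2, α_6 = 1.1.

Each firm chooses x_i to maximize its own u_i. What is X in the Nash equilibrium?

17.6

Firm i's FOC: ∂u_i/∂x_i = α_i − x_i = 0, so x_i* = α_i.
NE contributions = (4.2, 1.8, 4.2, 2.1, 4.2, 1.1); X = 17.6.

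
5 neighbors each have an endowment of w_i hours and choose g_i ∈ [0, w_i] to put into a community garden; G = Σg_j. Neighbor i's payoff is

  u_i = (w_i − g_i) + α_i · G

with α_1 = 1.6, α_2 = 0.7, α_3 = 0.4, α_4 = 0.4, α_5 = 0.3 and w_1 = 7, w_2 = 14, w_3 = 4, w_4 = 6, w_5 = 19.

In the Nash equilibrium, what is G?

∂u_i/∂g_i = α_i − 1, so neighbor i contributes w_i if α_i > 1, else 0.
α_i > 1 for i ∈ {1}; NE contributions (7, 0, 0, 0, 0), G = 7.

7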